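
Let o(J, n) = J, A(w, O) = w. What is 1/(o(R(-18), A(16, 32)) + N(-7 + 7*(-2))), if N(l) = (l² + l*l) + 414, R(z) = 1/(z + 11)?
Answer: 7/9071 ≈ 0.00077169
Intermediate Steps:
R(z) = 1/(11 + z)
N(l) = 414 + 2*l² (N(l) = (l² + l²) + 414 = 2*l² + 414 = 414 + 2*l²)
1/(o(R(-18), A(16, 32)) + N(-7 + 7*(-2))) = 1/(1/(11 - 18) + (414 + 2*(-7 + 7*(-2))²)) = 1/(1/(-7) + (414 + 2*(-7 - 14)²)) = 1/(-⅐ + (414 + 2*(-21)²)) = 1/(-⅐ + (414 + 2*441)) = 1/(-⅐ + (414 + 882)) = 1/(-⅐ + 1296) = 1/(9071/7) = 7/9071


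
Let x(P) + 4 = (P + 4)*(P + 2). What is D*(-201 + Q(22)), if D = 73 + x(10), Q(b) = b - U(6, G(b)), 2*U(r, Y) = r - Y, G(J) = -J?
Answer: -45741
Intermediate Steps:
U(r, Y) = r/2 - Y/2 (U(r, Y) = (r - Y)/2 = r/2 - Y/2)
Q(b) = -3 + b/2 (Q(b) = b - ((½)*6 - (-1)*b/2) = b - (3 + b/2) = b + (-3 - b/2) = -3 + b/2)
x(P) = -4 + (2 + P)*(4 + P) (x(P) = -4 + (P + 4)*(P + 2) = -4 + (4 + P)*(2 + P) = -4 + (2 + P)*(4 + P))
D = 237 (D = 73 + (4 + 10² + 6*10) = 73 + (4 + 100 + 60) = 73 + 164 = 237)
D*(-201 + Q(22)) = 237*(-201 + (-3 + (½)*22)) = 237*(-201 + (-3 + 11)) = 237*(-201 + 8) = 237*(-193) = -45741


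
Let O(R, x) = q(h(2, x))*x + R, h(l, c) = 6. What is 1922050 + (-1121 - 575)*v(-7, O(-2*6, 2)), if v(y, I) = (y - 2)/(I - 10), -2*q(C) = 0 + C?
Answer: 13450534/7 ≈ 1.9215e+6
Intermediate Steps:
q(C) = -C/2 (q(C) = -(0 + C)/2 = -C/2)
O(R, x) = R - 3*x (O(R, x) = (-½*6)*x + R = -3*x + R = R - 3*x)
v(y, I) = (-2 + y)/(-10 + I)
1922050 + (-1121 - 575)*v(-7, O(-2*6, 2)) = 1922050 + (-1121 - 575)*((-2 - 7)/(-10 + (-2*6 - 3*2))) = 1922050 - 1696*(-9)/(-10 + (-12 - 6)) = 1922050 - 1696*(-9)/(-10 - 18) = 1922050 - 1696*(-9)/(-28) = 1922050 - (-424)*(-9)/7 = 1922050 - 1696*9/28 = 1922050 - 3816/7 = 13450534/7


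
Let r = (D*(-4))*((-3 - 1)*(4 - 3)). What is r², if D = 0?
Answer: 0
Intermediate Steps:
r = 0 (r = (0*(-4))*((-3 - 1)*(4 - 3)) = 0*(-4*1) = 0*(-4) = 0)
r² = 0² = 0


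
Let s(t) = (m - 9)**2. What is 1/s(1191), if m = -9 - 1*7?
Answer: 1/625 ≈ 0.0016000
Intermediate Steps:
m = -16 (m = -9 - 7 = -16)
s(t) = 625 (s(t) = (-16 - 9)**2 = (-25)**2 = 625)
1/s(1191) = 1/625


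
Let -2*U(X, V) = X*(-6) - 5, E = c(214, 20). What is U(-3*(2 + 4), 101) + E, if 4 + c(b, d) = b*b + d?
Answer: 91521/2 ≈ 45761.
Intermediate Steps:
c(b, d) = -4 + d + b² (c(b, d) = -4 + (b*b + d) = -4 + (b² + d) = -4 + (d + b²) = -4 + d + b²)
E = 45812 (E = -4 + 20 + 214² = -4 + 20 + 45796 = 45812)
U(X, V) = 5/2 + 3*X (U(X, V) = -(X*(-6) - 5)/2 = -(-6*X - 5)/2 = -(-5 - 6*X)/2 = 5/2 + 3*X)
U(-3*(2 + 4), 101) + E = (5/2 + 3*(-3*(2 + 4))) + 45812 = (5/2 + 3*(-3*6)) + 45812 = (5/2 + 3*(-18)) + 45812 = (5/2 - 54) + 45812 = -103/2 + 45812 = 91521/2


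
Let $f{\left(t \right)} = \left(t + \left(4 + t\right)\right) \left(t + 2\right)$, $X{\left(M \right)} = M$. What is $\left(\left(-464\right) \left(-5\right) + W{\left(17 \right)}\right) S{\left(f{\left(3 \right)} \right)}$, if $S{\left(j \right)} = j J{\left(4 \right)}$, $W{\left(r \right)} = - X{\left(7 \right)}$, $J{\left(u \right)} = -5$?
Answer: $-578250$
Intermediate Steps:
$f{\left(t \right)} = \left(2 + t\right) \left(4 + 2 t\right)$ ($f{\left(t \right)} = \left(4 + 2 t\right) \left(2 + t\right) = \left(2 + t\right) \left(4 + 2 t\right)$)
$W{\left(r \right)} = -7$ ($W{\left(r \right)} = \left(-1\right) 7 = -7$)
$S{\left(j \right)} = - 5 j$ ($S{\left(j \right)} = j \left(-5\right) = - 5 j$)
$\left(\left(-464\right) \left(-5\right) + W{\left(17 \right)}\right) S{\left(f{\left(3 \right)} \right)} = \left(\left(-464\right) \left(-5\right) - 7\right) \left(- 5 \left(8 + 2 \cdot 3^{2} + 8 \cdot 3\right)\right) = \left(2320 - 7\right) \left(- 5 \left(8 + 2 \cdot 9 + 24\right)\right) = 2313 \left(- 5 \left(8 + 18 + 24\right)\right) = 2313 \left(\left(-5\right) 50\right) = 2313 \left(-250\right) = -578250$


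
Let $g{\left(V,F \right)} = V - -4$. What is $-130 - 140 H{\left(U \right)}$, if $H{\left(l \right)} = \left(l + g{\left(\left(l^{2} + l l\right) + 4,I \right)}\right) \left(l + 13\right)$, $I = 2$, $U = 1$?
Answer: $-21690$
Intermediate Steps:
$g{\left(V,F \right)} = 4 + V$ ($g{\left(V,F \right)} = V + 4 = 4 + V$)
$H{\left(l \right)} = \left(13 + l\right) \left(8 + l + 2 l^{2}\right)$ ($H{\left(l \right)} = \left(l + \left(4 + \left(\left(l^{2} + l l\right) + 4\right)\right)\right) \left(l + 13\right) = \left(l + \left(4 + \left(\left(l^{2} + l^{2}\right) + 4\right)\right)\right) \left(13 + l\right) = \left(l + \left(4 + \left(2 l^{2} + 4\right)\right)\right) \left(13 + l\right) = \left(l + \left(4 + \left(4 + 2 l^{2}\right)\right)\right) \left(13 + l\right) = \left(l + \left(8 + 2 l^{2}\right)\right) \left(13 + l\right) = \left(8 + l + 2 l^{2}\right) \left(13 + l\right) = \left(13 + l\right) \left(8 + l + 2 l^{2}\right)$)
$-130 - 140 H{\left(U \right)} = -130 - 140 \left(104 + 2 \cdot 1^{3} + 21 \cdot 1 + 27 \cdot 1^{2}\right) = -130 - 140 \left(104 + 2 \cdot 1 + 21 + 27 \cdot 1\right) = -130 - 140 \left(104 + 2 + 21 + 27\right) = -130 - 21560 = -21690$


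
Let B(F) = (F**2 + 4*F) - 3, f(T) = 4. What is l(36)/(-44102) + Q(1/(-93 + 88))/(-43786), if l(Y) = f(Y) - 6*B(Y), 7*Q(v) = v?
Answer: 6603607641/33793378010 ≈ 0.19541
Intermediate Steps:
B(F) = -3 + F**2 + 4*F
Q(v) = v/7
l(Y) = 22 - 24*Y - 6*Y**2 (l(Y) = 4 - 6*(-3 + Y**2 + 4*Y) = 4 + (18 - 24*Y - 6*Y**2) = 22 - 24*Y - 6*Y**2)
l(36)/(-44102) + Q(1/(-93 + 88))/(-43786) = (22 - 24*36 - 6*36**2)/(-44102) + (1/(7*(-93 + 88)))/(-43786) = (22 - 864 - 6*1296)*(-1/44102) + ((1/7)/(-5))*(-1/43786) = (22 - 864 - 7776)*(-1/44102) + ((1/7)*(-1/5))*(-1/43786) = -8618*(-1/44102) - 1/35*(-1/43786) = 4309/22051 + 1/1532510 = 6603607641/33793378010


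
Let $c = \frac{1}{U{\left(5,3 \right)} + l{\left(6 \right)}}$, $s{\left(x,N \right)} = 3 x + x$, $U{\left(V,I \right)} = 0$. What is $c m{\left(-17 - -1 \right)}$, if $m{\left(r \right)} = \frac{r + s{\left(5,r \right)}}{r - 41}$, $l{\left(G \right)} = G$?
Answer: $- \frac{2}{171} \approx -0.011696$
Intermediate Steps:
$s{\left(x,N \right)} = 4 x$
$c = \frac{1}{6}$ ($c = \frac{1}{0 + 6} = \frac{1}{6} \approx 0.16667$)
$m{\left(r \right)} = \frac{20 + r}{-41 + r}$ ($m{\left(r \right)} = \frac{r + 4 \cdot 5}{r - 41} = \frac{r + 20}{-41 + r} = \frac{20 + r}{-41 + r}$)
$c m{\left(-17 - -1 \right)} = \frac{\frac{1}{-41 - 16} \left(20 - 16\right)}{6} = \frac{\frac{1}{-57} \cdot 4}{6} = \frac{\left(- \frac{1}{57}\right) 4}{6} = \frac{1}{6} \left(- \frac{4}{57}\right) = - \frac{2}{171}$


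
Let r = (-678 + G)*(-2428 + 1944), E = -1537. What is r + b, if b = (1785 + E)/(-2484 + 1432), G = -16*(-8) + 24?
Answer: 66955530/263 ≈ 2.5458e+5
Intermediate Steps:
G = 152 (G = 128 + 24 = 152)
b = -62/263 (b = (1785 - 1537)/(-2484 + 1432) = 248/(-1052) = 248*(-1/1052) = -62/263 ≈ -0.23574)
r = 254584 (r = (-678 + 152)*(-2428 + 1944) = -526*(-484) = 254584)
r + b = 254584 - 62/263 = 66955530/263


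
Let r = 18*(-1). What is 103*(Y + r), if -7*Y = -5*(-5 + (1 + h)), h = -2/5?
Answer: -15244/7 ≈ -2177.7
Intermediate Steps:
r = -18
h = -2/5 (h = -2*1/5 = -2/5 ≈ -0.40000)
Y = -22/7 (Y = -(-5)*(-5 + (1 - 2/5))/7 = -(-5)*(-5 + 3/5)/7 = -(-5)*(-22)/(7*5) = -1/7*22 = -22/7 ≈ -3.1429)
103*(Y + r) = 103*(-22/7 - 18) = 103*(-148/7) = -15244/7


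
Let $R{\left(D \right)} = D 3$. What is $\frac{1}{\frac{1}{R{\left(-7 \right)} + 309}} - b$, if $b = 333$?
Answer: $-45$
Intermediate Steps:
$R{\left(D \right)} = 3 D$
$\frac{1}{\frac{1}{R{\left(-7 \right)} + 309}} - b = \frac{1}{\frac{1}{3 \left(-7\right) + 309}} - 333 = \frac{1}{\frac{1}{-21 + 309}} - 333 = \frac{1}{\frac{1}{288}} - 333 = 288 - 333 = -45$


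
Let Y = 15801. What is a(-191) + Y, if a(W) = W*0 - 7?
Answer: 15794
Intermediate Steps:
a(W) = -7 (a(W) = 0 - 7 = -7)
a(-191) + Y = -7 + 15801 = 15794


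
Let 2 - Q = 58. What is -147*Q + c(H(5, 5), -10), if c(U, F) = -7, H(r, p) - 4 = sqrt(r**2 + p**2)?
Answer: 8225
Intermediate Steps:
Q = -56 (Q = 2 - 1*58 = 2 - 58 = -56)
H(r, p) = 4 + sqrt(p**2 + r**2) (H(r, p) = 4 + sqrt(r**2 + p**2) = 4 + sqrt(p**2 + r**2))
-147*Q + c(H(5, 5), -10) = -147*(-56) - 7 = 8232 - 7 = 8225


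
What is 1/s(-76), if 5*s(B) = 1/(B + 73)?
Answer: -15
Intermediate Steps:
s(B) = 1/(5*(73 + B)) (s(B) = 1/(5*(B + 73)) = 1/(5*(73 + B)))
1/s(-76) = 1/(1/(5*(73 - 76))) = 1/((⅕)/(-3)) = 1/((⅕)*(-⅓)) = 1/(-1/15) = -15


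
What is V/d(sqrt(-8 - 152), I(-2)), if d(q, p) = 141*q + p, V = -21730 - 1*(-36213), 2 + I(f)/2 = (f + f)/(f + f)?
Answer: -14483/1590482 - 2042103*I*sqrt(10)/795241 ≈ -0.009106 - 8.1204*I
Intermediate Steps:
I(f) = -2 (I(f) = -4 + 2*((f + f)/(f + f)) = -4 + 2*((2*f)/((2*f))) = -4 + 2*((2*f)*(1/(2*f))) = -4 + 2*1 = -4 + 2 = -2)
V = 14483 (V = -21730 + 36213 = 14483)
d(q, p) = p + 141*q
V/d(sqrt(-8 - 152), I(-2)) = 14483/(-2 + 141*sqrt(-8 - 152)) = 14483/(-2 + 141*sqrt(-160)) = 14483/(-2 + 141*(4*I*sqrt(10))) = 14483/(-2 + 564*I*sqrt(10))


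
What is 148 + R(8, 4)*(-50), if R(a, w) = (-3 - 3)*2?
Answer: 748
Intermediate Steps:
R(a, w) = -12 (R(a, w) = -6*2 = -12)
148 + R(8, 4)*(-50) = 148 - 12*(-50) = 148 + 600 = 748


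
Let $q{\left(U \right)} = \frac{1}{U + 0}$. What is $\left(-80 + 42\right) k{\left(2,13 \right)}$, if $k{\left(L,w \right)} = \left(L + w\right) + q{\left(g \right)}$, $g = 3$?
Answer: $- \frac{1748}{3} \approx -582.67$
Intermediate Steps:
$q{\left(U \right)} = \frac{1}{U}$
$k{\left(L,w \right)} = \frac{1}{3} + L + w$ ($k{\left(L,w \right)} = \left(L + w\right) + \frac{1}{3} = \frac{1}{3} + L + w$)
$\left(-80 + 42\right) k{\left(2,13 \right)} = \left(-80 + 42\right) \left(\frac{1}{3} + 2 + 13\right) = \left(-38\right) \frac{46}{3} = - \frac{1748}{3}$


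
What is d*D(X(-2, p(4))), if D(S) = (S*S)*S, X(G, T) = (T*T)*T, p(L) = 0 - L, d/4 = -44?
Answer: 46137344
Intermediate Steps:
d = -176 (d = 4*(-44) = -176)
p(L) = -L
X(G, T) = T**3 (X(G, T) = T**2*T = T**3)
D(S) = S**3 (D(S) = S**2*S = S**3)
d*D(X(-2, p(4))) = -176*((-1*4)**3)**3 = -176*((-4)**3)**3 = -176*(-64)**3 = -176*(-262144) = 46137344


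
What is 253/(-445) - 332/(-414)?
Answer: 21499/92115 ≈ 0.23339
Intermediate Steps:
253/(-445) - 332/(-414) = 253*(-1/445) - 332*(-1/414) = -253/445 + 166/207 = 21499/92115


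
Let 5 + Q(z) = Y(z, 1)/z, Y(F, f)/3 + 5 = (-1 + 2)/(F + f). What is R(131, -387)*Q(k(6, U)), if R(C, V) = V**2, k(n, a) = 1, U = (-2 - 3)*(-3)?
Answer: -5541453/2 ≈ -2.7707e+6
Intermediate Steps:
U = 15 (U = -5*(-3) = 15)
Y(F, f) = -15 + 3/(F + f) (Y(F, f) = -15 + 3*((-1 + 2)/(F + f)) = -15 + 3*(1/(F + f)) = -15 + 3/(F + f))
Q(z) = -5 + 3*(-4 - 5*z)/(z*(1 + z)) (Q(z) = -5 + (3*(1 - 5*z - 5*1)/(z + 1))/z = -5 + (3*(1 - 5*z - 5)/(1 + z))/z = -5 + (3*(-4 - 5*z)/(1 + z))/z = -5 + 3*(-4 - 5*z)/(z*(1 + z)))
R(131, -387)*Q(k(6, U)) = (-387)**2*((-12 - 20*1 - 5*1**2)/(1*(1 + 1))) = 149769*(1*(-12 - 20 - 5*1)/2) = 149769*(1*(1/2)*(-12 - 20 - 5)) = 149769*(1*(1/2)*(-37)) = 149769*(-37/2) = -5541453/2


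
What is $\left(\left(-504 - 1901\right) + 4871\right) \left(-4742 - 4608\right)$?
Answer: $-23057100$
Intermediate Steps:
$\left(\left(-504 - 1901\right) + 4871\right) \left(-4742 - 4608\right) = \left(\left(-504 - 1901\right) + 4871\right) \left(-9350\right) = \left(-2405 + 4871\right) \left(-9350\right) = 2466 \left(-9350\right) = -23057100$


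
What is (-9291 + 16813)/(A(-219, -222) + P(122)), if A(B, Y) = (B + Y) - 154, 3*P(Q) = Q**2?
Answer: 22566/13099 ≈ 1.7227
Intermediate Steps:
P(Q) = Q**2/3
A(B, Y) = -154 + B + Y
(-9291 + 16813)/(A(-219, -222) + P(122)) = (-9291 + 16813)/((-154 - 219 - 222) + (1/3)*122**2) = 7522/(-595 + (1/3)*14884) = 7522/(-595 + 14884/3) = 7522/(13099/3) = 7522*(3/13099) = 22566/13099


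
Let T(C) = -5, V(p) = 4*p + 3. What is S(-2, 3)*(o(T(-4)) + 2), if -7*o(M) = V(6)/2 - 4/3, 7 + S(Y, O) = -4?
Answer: -121/42 ≈ -2.8810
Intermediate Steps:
S(Y, O) = -11 (S(Y, O) = -7 - 4 = -11)
V(p) = 3 + 4*p
o(M) = -73/42 (o(M) = -((3 + 4*6)/2 - 4/3)/7 = -((3 + 24)*(1/2) - 4*1/3)/7 = -(27*(1/2) - 4/3)/7 = -(27/2 - 4/3)/7 = -1/7*73/6 = -73/42)
S(-2, 3)*(o(T(-4)) + 2) = -11*(-73/42 + 2) = -11*11/42 = -121/42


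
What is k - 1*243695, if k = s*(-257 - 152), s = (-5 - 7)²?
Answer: -302591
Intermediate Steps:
s = 144 (s = (-12)² = 144)
k = -58896 (k = 144*(-257 - 152) = 144*(-409) = -58896)
k - 1*243695 = -58896 - 1*243695 = -58896 - 243695 = -302591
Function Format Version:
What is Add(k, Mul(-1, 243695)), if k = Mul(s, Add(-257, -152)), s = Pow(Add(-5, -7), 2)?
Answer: -302591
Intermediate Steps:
s = 144 (s = Pow(-12, 2) = 144)
k = -58896 (k = Mul(144, Add(-257, -152)) = Mul(144, -409) = -58896)
Add(k, Mul(-1, 243695)) = Add(-58896, Mul(-1, 243695)) = Add(-58896, -243695) = -302591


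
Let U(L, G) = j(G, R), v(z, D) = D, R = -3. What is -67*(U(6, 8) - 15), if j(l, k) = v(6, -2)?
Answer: 1139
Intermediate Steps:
j(l, k) = -2
U(L, G) = -2
-67*(U(6, 8) - 15) = -67*(-2 - 15) = -67*(-17) = 1139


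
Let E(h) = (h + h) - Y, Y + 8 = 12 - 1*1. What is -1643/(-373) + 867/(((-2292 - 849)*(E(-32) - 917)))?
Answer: 1692805261/384282504 ≈ 4.4051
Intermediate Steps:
Y = 3 (Y = -8 + (12 - 1*1) = -8 + (12 - 1) = -8 + 11 = 3)
E(h) = -3 + 2*h (E(h) = (h + h) - 1*3 = 2*h - 3 = -3 + 2*h)
-1643/(-373) + 867/(((-2292 - 849)*(E(-32) - 917))) = -1643/(-373) + 867/(((-2292 - 849)*((-3 + 2*(-32)) - 917))) = -1643*(-1/373) + 867/((-3141*((-3 - 64) - 917))) = 1643/373 + 867/((-3141*(-67 - 917))) = 1643/373 + 867/((-3141*(-984))) = 1643/373 + 867/3090744 = 1643/373 + 867*(1/3090744) = 1643/373 + 289/1030248 = 1692805261/384282504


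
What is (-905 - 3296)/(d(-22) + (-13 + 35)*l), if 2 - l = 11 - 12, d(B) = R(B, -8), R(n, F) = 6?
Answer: -4201/72 ≈ -58.347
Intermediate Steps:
d(B) = 6
l = 3 (l = 2 - (11 - 12) = 2 - 1*(-1) = 2 + 1 = 3)
(-905 - 3296)/(d(-22) + (-13 + 35)*l) = (-905 - 3296)/(6 + (-13 + 35)*3) = -4201/(6 + 22*3) = -4201/(6 + 66) = -4201/72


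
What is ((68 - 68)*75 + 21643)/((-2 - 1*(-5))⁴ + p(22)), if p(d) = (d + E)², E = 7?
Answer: 21643/922 ≈ 23.474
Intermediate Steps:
p(d) = (7 + d)² (p(d) = (d + 7)² = (7 + d)²)
((68 - 68)*75 + 21643)/((-2 - 1*(-5))⁴ + p(22)) = ((68 - 68)*75 + 21643)/((-2 - 1*(-5))⁴ + (7 + 22)²) = (0*75 + 21643)/((-2 + 5)⁴ + 29²) = (0 + 21643)/(3⁴ + 841) = 21643/(81 + 841) = 21643/922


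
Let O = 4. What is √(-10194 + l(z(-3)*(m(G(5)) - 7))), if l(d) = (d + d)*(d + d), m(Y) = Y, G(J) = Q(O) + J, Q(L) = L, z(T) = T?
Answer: 5*I*√402 ≈ 100.25*I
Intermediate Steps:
G(J) = 4 + J
l(d) = 4*d² (l(d) = (2*d)*(2*d) = 4*d²)
√(-10194 + l(z(-3)*(m(G(5)) - 7))) = √(-10194 + 4*(-3*((4 + 5) - 7))²) = √(-10194 + 4*(-3*(9 - 7))²) = √(-10194 + 4*(-3*2)²) = √(-10194 + 4*(-6)²) = √(-10194 + 4*36) = √(-10194 + 144) = √(-10050) = 5*I*√402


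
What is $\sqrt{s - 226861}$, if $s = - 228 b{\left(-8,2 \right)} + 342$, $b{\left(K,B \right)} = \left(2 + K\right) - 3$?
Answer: $i \sqrt{224467} \approx 473.78 i$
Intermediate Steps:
$b{\left(K,B \right)} = -1 + K$
$s = 2394$ ($s = - 228 \left(-1 - 8\right) + 342 = \left(-228\right) \left(-9\right) + 342 = 2052 + 342 = 2394$)
$\sqrt{s - 226861} = \sqrt{2394 - 226861} = \sqrt{-224467} = i \sqrt{224467}$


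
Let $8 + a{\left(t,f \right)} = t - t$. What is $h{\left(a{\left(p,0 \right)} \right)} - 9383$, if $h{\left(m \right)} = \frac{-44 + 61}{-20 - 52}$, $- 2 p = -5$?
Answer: $- \frac{675593}{72} \approx -9383.2$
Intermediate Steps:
$p = \frac{5}{2}$ ($p = \left(- \frac{1}{2}\right) \left(-5\right) = \frac{5}{2} \approx 2.5$)
$a{\left(t,f \right)} = -8$ ($a{\left(t,f \right)} = -8 + \left(t - t\right) = -8 + 0 = -8$)
$h{\left(m \right)} = - \frac{17}{72}$ ($h{\left(m \right)} = \frac{17}{-72} = 17 \left(- \frac{1}{72}\right) = - \frac{17}{72}$)
$h{\left(a{\left(p,0 \right)} \right)} - 9383 = - \frac{17}{72} - 9383 = - \frac{675593}{72}$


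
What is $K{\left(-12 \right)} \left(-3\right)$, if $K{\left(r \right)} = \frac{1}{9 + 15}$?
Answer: $- \frac{1}{8} \approx -0.125$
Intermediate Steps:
$K{\left(r \right)} = \frac{1}{24}$
$K{\left(-12 \right)} \left(-3\right) = \frac{1}{24} \left(-3\right) = - \frac{1}{8}$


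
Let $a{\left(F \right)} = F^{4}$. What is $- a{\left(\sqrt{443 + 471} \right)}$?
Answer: $-835396$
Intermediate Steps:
$- a{\left(\sqrt{443 + 471} \right)} = - \left(\sqrt{443 + 471}\right)^{4} = - \left(\sqrt{914}\right)^{4} = \left(-1\right) 835396 = -835396$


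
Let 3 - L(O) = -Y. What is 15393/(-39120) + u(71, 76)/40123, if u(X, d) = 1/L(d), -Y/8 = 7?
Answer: -10911182029/27729807760 ≈ -0.39348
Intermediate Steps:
Y = -56 (Y = -8*7 = -56)
L(O) = -53 (L(O) = 3 - (-1)*(-56) = 3 - 1*56 = 3 - 56 = -53)
u(X, d) = -1/53 (u(X, d) = 1/(-53) = -1/53)
15393/(-39120) + u(71, 76)/40123 = 15393/(-39120) - 1/53/40123 = 15393*(-1/39120) - 1/53*1/40123 = -5131/13040 - 1/2126519 = -10911182029/27729807760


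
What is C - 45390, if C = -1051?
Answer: -46441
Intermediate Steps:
C - 45390 = -1051 - 45390 = -46441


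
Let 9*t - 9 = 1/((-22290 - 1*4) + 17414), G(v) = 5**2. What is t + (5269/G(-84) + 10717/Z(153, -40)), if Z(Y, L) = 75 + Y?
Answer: 1079668429/4172400 ≈ 258.76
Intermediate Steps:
G(v) = 25
t = 43919/43920 (t = 1 + 1/(9*((-22290 - 1*4) + 17414)) = 1 + 1/(9*((-22290 - 4) + 17414)) = 1 + 1/(9*(-22294 + 17414)) = 1 + (1/9)/(-4880) = 1 + (1/9)*(-1/4880) = 1 - 1/43920 = 43919/43920 ≈ 0.99998)
t + (5269/G(-84) + 10717/Z(153, -40)) = 43919/43920 + (5269/25 + 10717/(75 + 153)) = 43919/43920 + (5269*(1/25) + 10717/228) = 43919/43920 + (5269/25 + 10717*(1/228)) = 43919/43920 + (5269/25 + 10717/228) = 43919/43920 + 1469257/5700 = 1079668429/4172400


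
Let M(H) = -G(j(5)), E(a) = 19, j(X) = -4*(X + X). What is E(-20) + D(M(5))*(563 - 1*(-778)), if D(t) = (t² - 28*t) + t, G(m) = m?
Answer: 697339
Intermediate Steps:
j(X) = -8*X
M(H) = 40 (M(H) = -(-8)*5 = -1*(-40) = 40)
D(t) = t² - 27*t
E(-20) + D(M(5))*(563 - 1*(-778)) = 19 + (40*(-27 + 40))*(563 - 1*(-778)) = 19 + (40*13)*(563 + 778) = 19 + 520*1341 = 19 + 697320 = 697339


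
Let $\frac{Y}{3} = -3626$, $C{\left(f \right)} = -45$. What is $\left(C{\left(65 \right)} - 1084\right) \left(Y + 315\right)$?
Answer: $11925627$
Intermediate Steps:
$Y = -10878$ ($Y = 3 \left(-3626\right) = -10878$)
$\left(C{\left(65 \right)} - 1084\right) \left(Y + 315\right) = \left(-45 - 1084\right) \left(-10878 + 315\right) = \left(-45 - 1084\right) \left(-10563\right) = \left(-1129\right) \left(-10563\right) = 11925627$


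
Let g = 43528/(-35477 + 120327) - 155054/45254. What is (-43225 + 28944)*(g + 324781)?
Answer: -4452399917172751868/959950475 ≈ -4.6382e+9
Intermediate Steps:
g = -2796628947/959950475 (g = 43528/84850 - 155054*1/45254 = 43528*(1/84850) - 77527/22627 = 21764/42425 - 77527/22627 = -2796628947/959950475 ≈ -2.9133)
(-43225 + 28944)*(g + 324781) = (-43225 + 28944)*(-2796628947/959950475 + 324781) = -14281*311770878592028/959950475 = -4452399917172751868/959950475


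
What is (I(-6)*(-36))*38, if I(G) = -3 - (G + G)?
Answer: -12312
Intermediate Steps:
I(G) = -3 - 2*G
(I(-6)*(-36))*38 = ((-3 - 2*(-6))*(-36))*38 = ((-3 + 12)*(-36))*38 = (9*(-36))*38 = -324*38 = -12312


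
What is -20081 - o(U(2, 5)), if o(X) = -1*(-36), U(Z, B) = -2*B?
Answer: -20117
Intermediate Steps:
o(X) = 36
-20081 - o(U(2, 5)) = -20081 - 1*36 = -20081 - 36 = -20117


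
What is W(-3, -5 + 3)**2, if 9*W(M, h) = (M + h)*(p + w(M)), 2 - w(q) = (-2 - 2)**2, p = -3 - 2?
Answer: 9025/81 ≈ 111.42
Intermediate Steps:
p = -5
w(q) = -14 (w(q) = 2 - (-2 - 2)**2 = 2 - 1*(-4)**2 = 2 - 1*16 = 2 - 16 = -14)
W(M, h) = -19*M/9 - 19*h/9 (W(M, h) = ((M + h)*(-5 - 14))/9 = ((M + h)*(-19))/9 = (-19*M - 19*h)/9 = -19*M/9 - 19*h/9)
W(-3, -5 + 3)**2 = (-19/9*(-3) - 19*(-5 + 3)/9)**2 = (19/3 - 19/9*(-2))**2 = (19/3 + 38/9)**2 = (95/9)**2 = 9025/81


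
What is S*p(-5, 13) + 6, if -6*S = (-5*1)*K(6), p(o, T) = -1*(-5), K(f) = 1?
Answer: 61/6 ≈ 10.167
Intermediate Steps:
p(o, T) = 5
S = ⅚ (S = -(-5*1)/6 = -(-5)/6 = -⅙*(-5) = ⅚ ≈ 0.83333)
S*p(-5, 13) + 6 = (⅚)*5 + 6 = 25/6 + 6 = 61/6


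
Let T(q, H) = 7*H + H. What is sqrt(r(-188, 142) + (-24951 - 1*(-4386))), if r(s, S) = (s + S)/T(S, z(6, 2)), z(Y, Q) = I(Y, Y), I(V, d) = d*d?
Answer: 17*I*sqrt(10247)/12 ≈ 143.41*I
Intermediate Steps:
I(V, d) = d**2
z(Y, Q) = Y**2
T(q, H) = 8*H
r(s, S) = S/288 + s/288 (r(s, S) = (s + S)/((8*6**2)) = (S + s)/((8*36)) = (S + s)/288 = (S + s)*(1/288) = S/288 + s/288)
sqrt(r(-188, 142) + (-24951 - 1*(-4386))) = sqrt(((1/288)*142 + (1/288)*(-188)) + (-24951 - 1*(-4386))) = sqrt((71/144 - 47/72) + (-24951 + 4386)) = sqrt(-23/144 - 20565) = sqrt(-2961383/144) = 17*I*sqrt(10247)/12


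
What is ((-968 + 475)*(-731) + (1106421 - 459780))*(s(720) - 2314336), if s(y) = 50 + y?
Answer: -2329816487584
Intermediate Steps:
((-968 + 475)*(-731) + (1106421 - 459780))*(s(720) - 2314336) = ((-968 + 475)*(-731) + (1106421 - 459780))*((50 + 720) - 2314336) = (-493*(-731) + 646641)*(770 - 2314336) = (360383 + 646641)*(-2313566) = 1007024*(-2313566) = -2329816487584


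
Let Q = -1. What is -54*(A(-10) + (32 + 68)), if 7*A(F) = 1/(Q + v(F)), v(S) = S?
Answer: -415746/77 ≈ -5399.3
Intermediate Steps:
A(F) = 1/(7*(-1 + F))
-54*(A(-10) + (32 + 68)) = -54*(1/(7*(-1 - 10)) + (32 + 68)) = -54*((⅐)/(-11) + 100) = -54*((⅐)*(-1/11) + 100) = -54*(-1/77 + 100) = -54*7699/77 = -415746/77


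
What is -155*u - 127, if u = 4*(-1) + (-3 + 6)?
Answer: 28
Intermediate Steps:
u = -1 (u = -4 + 3 = -1)
-155*u - 127 = -155*(-1) - 127 = 155 - 127 = 28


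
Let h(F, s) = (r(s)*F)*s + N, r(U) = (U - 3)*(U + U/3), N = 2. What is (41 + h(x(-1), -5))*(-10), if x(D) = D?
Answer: -9290/3 ≈ -3096.7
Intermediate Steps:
r(U) = 4*U*(-3 + U)/3 (r(U) = (-3 + U)*(U + U*(⅓)) = (-3 + U)*(U + U/3) = (-3 + U)*(4*U/3) = 4*U*(-3 + U)/3)
h(F, s) = 2 + 4*F*s²*(-3 + s)/3 (h(F, s) = ((4*s*(-3 + s)/3)*F)*s + 2 = (4*F*s*(-3 + s)/3)*s + 2 = 4*F*s²*(-3 + s)/3 + 2 = 2 + 4*F*s²*(-3 + s)/3)
(41 + h(x(-1), -5))*(-10) = (41 + (2 + (4/3)*(-1)*(-5)²*(-3 - 5)))*(-10) = (41 + (2 + (4/3)*(-1)*25*(-8)))*(-10) = (41 + (2 + 800/3))*(-10) = (41 + 806/3)*(-10) = (929/3)*(-10) = -9290/3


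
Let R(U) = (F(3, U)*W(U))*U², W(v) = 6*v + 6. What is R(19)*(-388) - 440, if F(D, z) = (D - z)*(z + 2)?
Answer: 5647541320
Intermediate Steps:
F(D, z) = (2 + z)*(D - z) (F(D, z) = (D - z)*(2 + z) = (2 + z)*(D - z))
W(v) = 6 + 6*v
R(U) = U²*(6 + 6*U)*(6 + U - U²) (R(U) = ((-U² - 2*U + 2*3 + 3*U)*(6 + 6*U))*U² = ((-U² - 2*U + 6 + 3*U)*(6 + 6*U))*U² = ((6 + U - U²)*(6 + 6*U))*U² = ((6 + 6*U)*(6 + U - U²))*U² = U²*(6 + 6*U)*(6 + U - U²))
R(19)*(-388) - 440 = (6*19²*(6 - 1*19³ + 7*19))*(-388) - 440 = (6*361*(6 - 1*6859 + 133))*(-388) - 440 = (6*361*(6 - 6859 + 133))*(-388) - 440 = (6*361*(-6720))*(-388) - 440 = -14555520*(-388) - 440 = 5647541760 - 440 = 5647541320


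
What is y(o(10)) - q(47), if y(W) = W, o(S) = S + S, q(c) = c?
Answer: -27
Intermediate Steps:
o(S) = 2*S
y(o(10)) - q(47) = 2*10 - 1*47 = 20 - 47 = -27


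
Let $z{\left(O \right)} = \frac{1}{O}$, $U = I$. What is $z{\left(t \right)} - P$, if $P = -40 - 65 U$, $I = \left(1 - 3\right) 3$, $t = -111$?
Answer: $- \frac{38851}{111} \approx -350.01$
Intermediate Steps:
$I = -6$ ($I = \left(-2\right) 3 = -6$)
$U = -6$
$P = 350$ ($P = -40 - -390 = -40 + 390 = 350$)
$z{\left(t \right)} - P = \frac{1}{-111} - 350 = - \frac{1}{111} - 350 = - \frac{38851}{111}$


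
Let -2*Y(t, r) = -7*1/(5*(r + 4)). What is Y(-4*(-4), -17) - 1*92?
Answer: -11967/130 ≈ -92.054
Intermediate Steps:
Y(t, r) = 7/(2*(20 + 5*r)) (Y(t, r) = -(-7)/(2*((r + 4)*5)) = -(-7)/(2*((4 + r)*5)) = -(-7)/(2*(20 + 5*r)) = 7/(2*(20 + 5*r)))
Y(-4*(-4), -17) - 1*92 = 7/(10*(4 - 17)) - 1*92 = (7/10)/(-13) - 92 = (7/10)*(-1/13) - 92 = -7/130 - 92 = -11967/130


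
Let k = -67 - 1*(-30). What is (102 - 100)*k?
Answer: -74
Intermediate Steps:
k = -37 (k = -67 + 30 = -37)
(102 - 100)*k = (102 - 100)*(-37) = 2*(-37) = -74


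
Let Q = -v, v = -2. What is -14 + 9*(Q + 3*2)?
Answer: 58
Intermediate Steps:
Q = 2 (Q = -1*(-2) = 2)
-14 + 9*(Q + 3*2) = -14 + 9*(2 + 3*2) = -14 + 9*(2 + 6) = -14 + 9*8 = -14 + 72 = 58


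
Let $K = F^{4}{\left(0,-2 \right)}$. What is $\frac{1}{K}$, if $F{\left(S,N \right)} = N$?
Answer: $\frac{1}{16} \approx 0.0625$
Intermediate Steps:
$K = 16$ ($K = \left(-2\right)^{4} = 16$)
$\frac{1}{K} = \frac{1}{16}$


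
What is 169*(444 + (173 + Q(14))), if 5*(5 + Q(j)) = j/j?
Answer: 517309/5 ≈ 1.0346e+5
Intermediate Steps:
Q(j) = -24/5 (Q(j) = -5 + (j/j)/5 = -5 + (1/5)*1 = -5 + 1/5 = -24/5)
169*(444 + (173 + Q(14))) = 169*(444 + (173 - 24/5)) = 169*(444 + 841/5) = 169*(3061/5) = 517309/5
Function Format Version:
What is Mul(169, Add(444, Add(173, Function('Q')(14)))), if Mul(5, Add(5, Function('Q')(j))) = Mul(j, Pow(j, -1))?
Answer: Rational(517309, 5) ≈ 1.0346e+5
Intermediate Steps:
Function('Q')(j) = Rational(-24, 5) (Function('Q')(j) = Add(-5, Mul(Rational(1, 5), Mul(j, Pow(j, -1)))) = Add(-5, Mul(Rational(1, 5), 1)) = Add(-5, Rational(1, 5)) = Rational(-24, 5))
Mul(169, Add(444, Add(173, Function('Q')(14)))) = Mul(169, Add(444, Add(173, Rational(-24, 5)))) = Mul(169, Add(444, Rational(841, 5))) = Mul(169, Rational(3061, 5)) = Rational(517309, 5)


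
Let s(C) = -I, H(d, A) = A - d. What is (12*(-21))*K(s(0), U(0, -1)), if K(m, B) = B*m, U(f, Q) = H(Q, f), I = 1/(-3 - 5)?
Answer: -63/2 ≈ -31.500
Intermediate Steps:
I = -1/8 (I = 1/(-8) = -1/8 ≈ -0.12500)
U(f, Q) = f - Q
s(C) = 1/8 (s(C) = -1*(-1/8) = 1/8)
(12*(-21))*K(s(0), U(0, -1)) = (12*(-21))*((0 - 1*(-1))*(1/8)) = -252*(0 + 1)/8 = -252/8 = -252*1/8 = -63/2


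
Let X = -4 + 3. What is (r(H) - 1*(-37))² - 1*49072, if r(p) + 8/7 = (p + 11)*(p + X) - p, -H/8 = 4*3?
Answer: 3436010516/49 ≈ 7.0123e+7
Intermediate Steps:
X = -1
H = -96 (H = -32*3 = -8*12 = -96)
r(p) = -8/7 - p + (-1 + p)*(11 + p) (r(p) = -8/7 + ((p + 11)*(p - 1) - p) = -8/7 + ((11 + p)*(-1 + p) - p) = -8/7 + ((-1 + p)*(11 + p) - p) = -8/7 + (-p + (-1 + p)*(11 + p)) = -8/7 - p + (-1 + p)*(11 + p))
(r(H) - 1*(-37))² - 1*49072 = ((-85/7 + (-96)² + 9*(-96)) - 1*(-37))² - 1*49072 = ((-85/7 + 9216 - 864) + 37)² - 49072 = (58379/7 + 37)² - 49072 = (58638/7)² - 49072 = 3438415044/49 - 49072 = 3436010516/49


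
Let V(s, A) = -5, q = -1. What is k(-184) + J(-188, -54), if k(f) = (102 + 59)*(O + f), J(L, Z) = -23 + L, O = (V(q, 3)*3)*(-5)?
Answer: -17760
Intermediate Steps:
O = 75 (O = -5*3*(-5) = -15*(-5) = 75)
k(f) = 12075 + 161*f (k(f) = (102 + 59)*(75 + f) = 161*(75 + f) = 12075 + 161*f)
k(-184) + J(-188, -54) = (12075 + 161*(-184)) + (-23 - 188) = (12075 - 29624) - 211 = -17549 - 211 = -17760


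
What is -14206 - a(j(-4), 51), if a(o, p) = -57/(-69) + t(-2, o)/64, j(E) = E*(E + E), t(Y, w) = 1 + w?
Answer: -20913207/1472 ≈ -14207.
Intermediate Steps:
j(E) = 2*E² (j(E) = E*(2*E) = 2*E²)
a(o, p) = 1239/1472 + o/64 (a(o, p) = -57/(-69) + (1 + o)/64 = -57*(-1/69) + (1 + o)*(1/64) = 19/23 + (1/64 + o/64) = 1239/1472 + o/64)
-14206 - a(j(-4), 51) = -14206 - (1239/1472 + (2*(-4)²)/64) = -14206 - (1239/1472 + (2*16)/64) = -14206 - (1239/1472 + (1/64)*32) = -14206 - (1239/1472 + ½) = -14206 - 1*1975/1472 = -14206 - 1975/1472 = -20913207/1472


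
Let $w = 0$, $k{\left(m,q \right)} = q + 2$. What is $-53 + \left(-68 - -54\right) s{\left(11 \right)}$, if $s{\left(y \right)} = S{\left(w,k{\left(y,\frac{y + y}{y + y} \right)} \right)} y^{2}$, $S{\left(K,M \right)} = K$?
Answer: $-53$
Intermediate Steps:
$k{\left(m,q \right)} = 2 + q$
$s{\left(y \right)} = 0$ ($s{\left(y \right)} = 0 y^{2} = 0$)
$-53 + \left(-68 - -54\right) s{\left(11 \right)} = -53 + \left(-68 - -54\right) 0 = -53 + \left(-68 + 54\right) 0 = -53 - 0 = -53 + 0 = -53$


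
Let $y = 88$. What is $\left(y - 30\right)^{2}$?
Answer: $3364$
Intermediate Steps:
$\left(y - 30\right)^{2} = \left(88 - 30\right)^{2} = 58^{2} = 3364$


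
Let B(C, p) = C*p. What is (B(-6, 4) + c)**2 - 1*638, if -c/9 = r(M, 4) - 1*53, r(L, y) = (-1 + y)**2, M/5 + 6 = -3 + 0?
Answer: 137746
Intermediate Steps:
M = -45 (M = -30 + 5*(-3 + 0) = -30 + 5*(-3) = -30 - 15 = -45)
c = 396 (c = -9*((-1 + 4)**2 - 1*53) = -9*(3**2 - 53) = -9*(9 - 53) = -9*(-44) = 396)
(B(-6, 4) + c)**2 - 1*638 = (-6*4 + 396)**2 - 1*638 = (-24 + 396)**2 - 638 = 372**2 - 638 = 138384 - 638 = 137746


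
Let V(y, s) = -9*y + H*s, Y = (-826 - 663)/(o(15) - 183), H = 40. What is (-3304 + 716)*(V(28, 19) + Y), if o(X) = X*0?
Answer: -244444364/183 ≈ -1.3358e+6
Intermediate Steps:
o(X) = 0
Y = 1489/183 (Y = (-826 - 663)/(0 - 183) = -1489/(-183) = -1489*(-1/183) = 1489/183 ≈ 8.1366)
V(y, s) = -9*y + 40*s
(-3304 + 716)*(V(28, 19) + Y) = (-3304 + 716)*((-9*28 + 40*19) + 1489/183) = -2588*((-252 + 760) + 1489/183) = -2588*(508 + 1489/183) = -2588*94453/183 = -244444364/183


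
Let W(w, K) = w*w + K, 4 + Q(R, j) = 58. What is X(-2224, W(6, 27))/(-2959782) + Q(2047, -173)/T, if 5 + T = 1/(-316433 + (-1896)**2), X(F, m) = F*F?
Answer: -21609122757721/1732731857241 ≈ -12.471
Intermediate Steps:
Q(R, j) = 54 (Q(R, j) = -4 + 58 = 54)
W(w, K) = K + w**2 (W(w, K) = w**2 + K = K + w**2)
X(F, m) = F**2
T = -16391914/3278383 (T = -5 + 1/(-316433 + (-1896)**2) = -5 + 1/(-316433 + 3594816) = -5 + 1/3278383 = -16391914/3278383 ≈ -5.0000)
X(-2224, W(6, 27))/(-2959782) + Q(2047, -173)/T = (-2224)**2/(-2959782) + 54/(-16391914/3278383) = 4946176*(-1/2959782) + 54*(-3278383/16391914) = -2473088/1479891 - 88516341/8195957 = -21609122757721/1732731857241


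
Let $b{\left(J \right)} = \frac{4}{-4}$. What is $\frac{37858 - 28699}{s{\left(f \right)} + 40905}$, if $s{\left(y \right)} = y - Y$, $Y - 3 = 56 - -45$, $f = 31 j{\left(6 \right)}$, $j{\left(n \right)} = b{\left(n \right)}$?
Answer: $\frac{3053}{13590} \approx 0.22465$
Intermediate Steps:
$b{\left(J \right)} = -1$ ($b{\left(J \right)} = 4 \left(- \frac{1}{4}\right) = -1$)
$j{\left(n \right)} = -1$
$f = -31$ ($f = 31 \left(-1\right) = -31$)
$Y = 104$ ($Y = 3 + \left(56 - -45\right) = 3 + \left(56 + 45\right) = 3 + 101 = 104$)
$s{\left(y \right)} = -104 + y$ ($s{\left(y \right)} = y - 104 = -104 + y$)
$\frac{37858 - 28699}{s{\left(f \right)} + 40905} = \frac{37858 - 28699}{\left(-104 - 31\right) + 40905} = \frac{9159}{-135 + 40905} = \frac{9159}{40770} = 9159 \cdot \frac{1}{40770} = \frac{3053}{13590}$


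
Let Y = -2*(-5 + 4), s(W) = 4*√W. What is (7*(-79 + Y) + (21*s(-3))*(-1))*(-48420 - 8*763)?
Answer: 29388436 + 4580016*I*√3 ≈ 2.9388e+7 + 7.9328e+6*I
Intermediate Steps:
Y = 2 (Y = -2*(-1) = 2)
(7*(-79 + Y) + (21*s(-3))*(-1))*(-48420 - 8*763) = (7*(-79 + 2) + (21*(4*√(-3)))*(-1))*(-48420 - 8*763) = (7*(-77) + (21*(4*(I*√3)))*(-1))*(-48420 - 6104) = (-539 + (21*(4*I*√3))*(-1))*(-54524) = (-539 + (84*I*√3)*(-1))*(-54524) = (-539 - 84*I*√3)*(-54524) = 29388436 + 4580016*I*√3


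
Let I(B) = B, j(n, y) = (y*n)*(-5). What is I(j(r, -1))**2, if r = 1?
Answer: 25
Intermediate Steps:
j(n, y) = -5*n*y (j(n, y) = (n*y)*(-5) = -5*n*y)
I(j(r, -1))**2 = (-5*1*(-1))**2 = 5**2 = 25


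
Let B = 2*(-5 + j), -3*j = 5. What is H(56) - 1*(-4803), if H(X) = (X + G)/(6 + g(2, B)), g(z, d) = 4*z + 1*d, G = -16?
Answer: 4863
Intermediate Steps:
j = -5/3 (j = -1/3*5 = -5/3 ≈ -1.6667)
B = -40/3 (B = 2*(-5 - 5/3) = 2*(-20/3) = -40/3 ≈ -13.333)
g(z, d) = d + 4*z (g(z, d) = 4*z + d = d + 4*z)
H(X) = -24 + 3*X/2 (H(X) = (X - 16)/(6 + (-40/3 + 4*2)) = (-16 + X)/(6 + (-40/3 + 8)) = (-16 + X)/(6 - 16/3) = (-16 + X)/(2/3) = (-16 + X)*(3/2) = -24 + 3*X/2)
H(56) - 1*(-4803) = (-24 + (3/2)*56) - 1*(-4803) = (-24 + 84) + 4803 = 60 + 4803 = 4863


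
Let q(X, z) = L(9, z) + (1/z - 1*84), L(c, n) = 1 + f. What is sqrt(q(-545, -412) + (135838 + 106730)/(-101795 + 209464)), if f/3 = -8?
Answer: I*sqrt(51530914686974043)/22179814 ≈ 10.235*I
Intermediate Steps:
f = -24 (f = 3*(-8) = -24)
L(c, n) = -23 (L(c, n) = 1 - 24 = -23)
q(X, z) = -107 + 1/z (q(X, z) = -23 + (1/z - 1*84) = -23 + (1/z - 84) = -23 + (-84 + 1/z) = -107 + 1/z)
sqrt(q(-545, -412) + (135838 + 106730)/(-101795 + 209464)) = sqrt((-107 + 1/(-412)) + (135838 + 106730)/(-101795 + 209464)) = sqrt((-107 - 1/412) + 242568/107669) = sqrt(-44085/412 + 242568*(1/107669)) = sqrt(-44085/412 + 242568/107669) = sqrt(-4646649849/44359628) = I*sqrt(51530914686974043)/22179814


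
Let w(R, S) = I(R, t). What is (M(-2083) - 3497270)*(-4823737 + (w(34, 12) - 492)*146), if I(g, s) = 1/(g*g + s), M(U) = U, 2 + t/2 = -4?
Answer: 68525294481045/4 ≈ 1.7131e+13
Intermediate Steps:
t = -12 (t = -4 + 2*(-4) = -4 - 8 = -12)
I(g, s) = 1/(s + g²) (I(g, s) = 1/(g² + s) = 1/(s + g²))
w(R, S) = 1/(-12 + R²)
(M(-2083) - 3497270)*(-4823737 + (w(34, 12) - 492)*146) = (-2083 - 3497270)*(-4823737 + (1/(-12 + 34²) - 492)*146) = -3499353*(-4823737 + (1/(-12 + 1156) - 492)*146) = -3499353*(-4823737 + (1/1144 - 492)*146) = -3499353*(-4823737 - 562847/1144*146) = -3499353*(-4823737 - 41087831/572) = -3499353*(-2800265395/572) = 68525294481045/4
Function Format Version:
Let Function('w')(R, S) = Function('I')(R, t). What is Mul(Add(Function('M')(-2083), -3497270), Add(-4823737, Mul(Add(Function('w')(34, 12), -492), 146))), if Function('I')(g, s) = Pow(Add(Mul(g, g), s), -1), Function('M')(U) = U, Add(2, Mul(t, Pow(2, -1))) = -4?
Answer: Rational(68525294481045, 4) ≈ 1.7131e+13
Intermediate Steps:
t = -12 (t = Add(-4, Mul(2, -4)) = Add(-4, -8) = -12)
Function('I')(g, s) = Pow(Add(s, Pow(g, 2)), -1) (Function('I')(g, s) = Pow(Add(Pow(g, 2), s), -1) = Pow(Add(s, Pow(g, 2)), -1))
Function('w')(R, S) = Pow(Add(-12, Pow(R, 2)), -1)
Mul(Add(Function('M')(-2083), -3497270), Add(-4823737, Mul(Add(Function('w')(34, 12), -492), 146))) = Mul(Add(-2083, -3497270), Add(-4823737, Mul(Add(Pow(Add(-12, Pow(34, 2)), -1), -492), 146))) = Mul(-3499353, Add(-4823737, Mul(Add(Pow(Add(-12, 1156), -1), -492), 146))) = Mul(-3499353, Add(-4823737, Mul(Add(Pow(1144, -1), -492), 146))) = Mul(-3499353, Add(-4823737, Mul(Add(Rational(1, 1144), -492), 146))) = Mul(-3499353, Add(-4823737, Mul(Rational(-562847, 1144), 146))) = Mul(-3499353, Add(-4823737, Rational(-41087831, 572))) = Mul(-3499353, Rational(-2800265395, 572)) = Rational(68525294481045, 4)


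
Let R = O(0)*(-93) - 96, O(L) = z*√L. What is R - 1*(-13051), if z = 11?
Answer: 12955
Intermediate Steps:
O(L) = 11*√L
R = -96 (R = (11*√0)*(-93) - 96 = (11*0)*(-93) - 96 = 0*(-93) - 96 = 0 - 96 = -96)
R - 1*(-13051) = -96 - 1*(-13051) = -96 + 13051 = 12955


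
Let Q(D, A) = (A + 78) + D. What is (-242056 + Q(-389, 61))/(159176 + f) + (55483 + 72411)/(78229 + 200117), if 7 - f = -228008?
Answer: -8962750061/53886533043 ≈ -0.16633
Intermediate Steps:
f = 228015 (f = 7 - 1*(-228008) = 7 + 228008 = 228015)
Q(D, A) = 78 + A + D (Q(D, A) = (78 + A) + D = 78 + A + D)
(-242056 + Q(-389, 61))/(159176 + f) + (55483 + 72411)/(78229 + 200117) = (-242056 + (78 + 61 - 389))/(159176 + 228015) + (55483 + 72411)/(78229 + 200117) = (-242056 - 250)/387191 + 127894/278346 = -242306*1/387191 + 127894*(1/278346) = -242306/387191 + 63947/139173 = -8962750061/53886533043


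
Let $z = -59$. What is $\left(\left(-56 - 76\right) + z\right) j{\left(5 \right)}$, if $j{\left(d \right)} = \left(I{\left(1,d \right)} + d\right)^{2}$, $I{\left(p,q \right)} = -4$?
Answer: $-191$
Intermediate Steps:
$j{\left(d \right)} = \left(-4 + d\right)^{2}$
$\left(\left(-56 - 76\right) + z\right) j{\left(5 \right)} = \left(\left(-56 - 76\right) - 59\right) \left(-4 + 5\right)^{2} = \left(-132 - 59\right) 1^{2} = \left(-191\right) 1 = -191$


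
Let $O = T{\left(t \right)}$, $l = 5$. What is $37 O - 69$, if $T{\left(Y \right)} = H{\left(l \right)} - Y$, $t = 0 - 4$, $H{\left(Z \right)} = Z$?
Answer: $264$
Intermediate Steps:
$t = -4$ ($t = 0 - 4 = -4$)
$T{\left(Y \right)} = 5 - Y$
$O = 9$ ($O = 5 - -4 = 5 + 4 = 9$)
$37 O - 69 = 37 \cdot 9 - 69 = 333 - 69 = 264$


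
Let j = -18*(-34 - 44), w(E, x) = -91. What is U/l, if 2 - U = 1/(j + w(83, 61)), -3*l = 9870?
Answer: -75/123422 ≈ -0.00060767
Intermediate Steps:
l = -3290 (l = -1/3*9870 = -3290)
j = 1404 (j = -18*(-78) = 1404)
U = 2625/1313 (U = 2 - 1/(1404 - 91) = 2 - 1/1313 = 2625/1313 ≈ 1.9992)
U/l = (2625/1313)/(-3290) = (2625/1313)*(-1/3290) = -75/123422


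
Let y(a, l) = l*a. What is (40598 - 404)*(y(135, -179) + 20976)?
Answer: -128178666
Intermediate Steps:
y(a, l) = a*l
(40598 - 404)*(y(135, -179) + 20976) = (40598 - 404)*(135*(-179) + 20976) = 40194*(-24165 + 20976) = 40194*(-3189) = -128178666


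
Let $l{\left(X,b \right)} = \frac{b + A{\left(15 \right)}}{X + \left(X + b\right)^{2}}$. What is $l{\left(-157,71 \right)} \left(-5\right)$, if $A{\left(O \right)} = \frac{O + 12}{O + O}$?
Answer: $- \frac{719}{14478} \approx -0.049662$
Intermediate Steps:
$A{\left(O \right)} = \frac{12 + O}{2 O}$
$l{\left(X,b \right)} = \frac{\frac{9}{10} + b}{X + \left(X + b\right)^{2}}$ ($l{\left(X,b \right)} = \frac{b + \frac{12 + 15}{2 \cdot 15}}{X + \left(X + b\right)^{2}} = \frac{b + \frac{1}{2} \cdot \frac{1}{15} \cdot 27}{X + \left(X + b\right)^{2}} = \frac{b + \frac{9}{10}}{X + \left(X + b\right)^{2}} = \frac{\frac{9}{10} + b}{X + \left(X + b\right)^{2}}$)
$l{\left(-157,71 \right)} \left(-5\right) = \frac{\frac{9}{10} + 71}{-157 + \left(-157 + 71\right)^{2}} \left(-5\right) = \frac{1}{-157 + \left(-86\right)^{2}} \cdot \frac{719}{10} \left(-5\right) = \frac{1}{-157 + 7396} \cdot \frac{719}{10} \left(-5\right) = \frac{1}{7239} \cdot \frac{719}{10} \left(-5\right) = \frac{719}{72390} \left(-5\right) = - \frac{719}{14478}$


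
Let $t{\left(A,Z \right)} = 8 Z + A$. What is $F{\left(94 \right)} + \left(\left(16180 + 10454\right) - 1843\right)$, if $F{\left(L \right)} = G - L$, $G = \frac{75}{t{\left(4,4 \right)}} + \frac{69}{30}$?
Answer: $\frac{1482083}{60} \approx 24701.0$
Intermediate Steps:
$t{\left(A,Z \right)} = A + 8 Z$
$G = \frac{263}{60}$ ($G = \frac{75}{4 + 8 \cdot 4} + \frac{69}{30} = \frac{75}{4 + 32} + 69 \cdot \frac{1}{30} = \frac{75}{36} + \frac{23}{10} = 75 \cdot \frac{1}{36} + \frac{23}{10} = \frac{25}{12} + \frac{23}{10} = \frac{263}{60} \approx 4.3833$)
$F{\left(L \right)} = \frac{263}{60} - L$
$F{\left(94 \right)} + \left(\left(16180 + 10454\right) - 1843\right) = \left(\frac{263}{60} - 94\right) + \left(\left(16180 + 10454\right) - 1843\right) = \left(\frac{263}{60} - 94\right) + \left(26634 - 1843\right) = - \frac{5377}{60} + 24791 = \frac{1482083}{60}$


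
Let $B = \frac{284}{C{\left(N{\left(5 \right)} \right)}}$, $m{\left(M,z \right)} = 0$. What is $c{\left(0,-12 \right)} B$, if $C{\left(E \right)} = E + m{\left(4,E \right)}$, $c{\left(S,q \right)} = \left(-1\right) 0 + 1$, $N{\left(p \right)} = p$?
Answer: $\frac{284}{5} \approx 56.8$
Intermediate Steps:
$c{\left(S,q \right)} = 1$ ($c{\left(S,q \right)} = 0 + 1 = 1$)
$C{\left(E \right)} = E$ ($C{\left(E \right)} = E + 0 = E$)
$B = \frac{284}{5} \approx 56.8$
$c{\left(0,-12 \right)} B = 1 \cdot \frac{284}{5} = \frac{284}{5}$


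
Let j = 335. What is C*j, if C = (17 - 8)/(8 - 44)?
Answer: -335/4 ≈ -83.750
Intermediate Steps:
C = -¼ (C = 9/(-36) = 9*(-1/36) = -¼ ≈ -0.25000)
C*j = -¼*335 = -335/4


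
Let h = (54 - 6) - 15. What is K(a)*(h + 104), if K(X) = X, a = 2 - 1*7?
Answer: -685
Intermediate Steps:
a = -5 (a = 2 - 7 = -5)
h = 33 (h = 48 - 15 = 33)
K(a)*(h + 104) = -5*(33 + 104) = -5*137 = -685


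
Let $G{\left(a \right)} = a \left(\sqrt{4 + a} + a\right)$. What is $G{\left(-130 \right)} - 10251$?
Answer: $6649 - 390 i \sqrt{14} \approx 6649.0 - 1459.2 i$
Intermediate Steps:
$G{\left(a \right)} = a \left(a + \sqrt{4 + a}\right)$
$G{\left(-130 \right)} - 10251 = - 130 \left(-130 + \sqrt{4 - 130}\right) - 10251 = - 130 \left(-130 + \sqrt{-126}\right) - 10251 = - 130 \left(-130 + 3 i \sqrt{14}\right) - 10251 = \left(16900 - 390 i \sqrt{14}\right) - 10251 = 6649 - 390 i \sqrt{14}$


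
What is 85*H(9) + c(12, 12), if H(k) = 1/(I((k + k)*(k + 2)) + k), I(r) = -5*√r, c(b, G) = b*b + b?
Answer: 84311/541 - 425*√22/1623 ≈ 154.61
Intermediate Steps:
c(b, G) = b + b² (c(b, G) = b² + b = b + b²)
H(k) = 1/(k - 5*√2*√(k*(2 + k))) (H(k) = 1/(-5*√((k + 2)*(k + k)) + k) = 1/(-5*√(2*k*(2 + k)) + k) = 1/(-5*√2*√(k*(2 + k)) + k) = 1/(k - 5*√2*√(k*(2 + k))))
85*H(9) + c(12, 12) = 85/(9 - 5*√2*√(9*(2 + 9))) + 12*(1 + 12) = 85/(9 - 5*√2*√(9*11)) + 12*13 = 85/(9 - 5*√2*√99) + 156 = 85/(9 - 5*√2*3*√11) + 156 = 85/(9 - 15*√22) + 156 = 156 + 85/(9 - 15*√22)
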